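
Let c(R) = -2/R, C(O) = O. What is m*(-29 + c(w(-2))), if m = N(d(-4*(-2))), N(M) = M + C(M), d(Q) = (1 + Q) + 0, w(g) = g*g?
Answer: -531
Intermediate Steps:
w(g) = g**2
d(Q) = 1 + Q
N(M) = 2*M (N(M) = M + M = 2*M)
m = 18 (m = 2*(1 - 4*(-2)) = 2*(1 + 8) = 2*9 = 18)
m*(-29 + c(w(-2))) = 18*(-29 - 2/((-2)**2)) = 18*(-29 - 2/4) = 18*(-29 - 2*1/4) = 18*(-29 - 1/2) = 18*(-59/2) = -531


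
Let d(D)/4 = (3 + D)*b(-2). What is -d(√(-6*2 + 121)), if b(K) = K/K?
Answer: -12 - 4*√109 ≈ -53.761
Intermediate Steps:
b(K) = 1
d(D) = 12 + 4*D (d(D) = 4*((3 + D)*1) = 4*(3 + D) = 12 + 4*D)
-d(√(-6*2 + 121)) = -(12 + 4*√(-6*2 + 121)) = -(12 + 4*√(-12 + 121)) = -(12 + 4*√109) = -12 - 4*√109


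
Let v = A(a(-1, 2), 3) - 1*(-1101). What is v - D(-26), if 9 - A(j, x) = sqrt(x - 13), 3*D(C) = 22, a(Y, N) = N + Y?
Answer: 3308/3 - I*sqrt(10) ≈ 1102.7 - 3.1623*I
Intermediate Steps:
D(C) = 22/3 (D(C) = (1/3)*22 = 22/3)
A(j, x) = 9 - sqrt(-13 + x) (A(j, x) = 9 - sqrt(x - 13) = 9 - sqrt(-13 + x))
v = 1110 - I*sqrt(10) (v = (9 - sqrt(-13 + 3)) - 1*(-1101) = (9 - sqrt(-10)) + 1101 = (9 - I*sqrt(10)) + 1101 = 1110 - I*sqrt(10) ≈ 1110.0 - 3.1623*I)
v - D(-26) = (1110 - I*sqrt(10)) - 1*22/3 = (1110 - I*sqrt(10)) - 22/3 = 3308/3 - I*sqrt(10)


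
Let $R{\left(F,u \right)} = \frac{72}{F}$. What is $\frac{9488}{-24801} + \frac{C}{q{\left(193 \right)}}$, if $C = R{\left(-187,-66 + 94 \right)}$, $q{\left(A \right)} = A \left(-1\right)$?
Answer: $- \frac{340645736}{895092891} \approx -0.38057$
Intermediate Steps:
$q{\left(A \right)} = - A$
$C = - \frac{72}{187}$ ($C = \frac{72}{-187} = 72 \left(- \frac{1}{187}\right) = - \frac{72}{187} \approx -0.38503$)
$\frac{9488}{-24801} + \frac{C}{q{\left(193 \right)}} = \frac{9488}{-24801} - \frac{72}{187 \left(\left(-1\right) 193\right)} = 9488 \left(- \frac{1}{24801}\right) - \frac{72}{187 \left(-193\right)} = - \frac{9488}{24801} - - \frac{72}{36091} = - \frac{9488}{24801} + \frac{72}{36091} = - \frac{340645736}{895092891}$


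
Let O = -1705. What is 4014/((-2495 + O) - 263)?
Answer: -4014/4463 ≈ -0.89939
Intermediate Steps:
4014/((-2495 + O) - 263) = 4014/((-2495 - 1705) - 263) = 4014/(-4200 - 263) = 4014/(-4463) = 4014*(-1/4463) = -4014/4463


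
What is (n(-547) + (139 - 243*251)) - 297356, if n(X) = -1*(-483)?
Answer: -357727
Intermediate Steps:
n(X) = 483
(n(-547) + (139 - 243*251)) - 297356 = (483 + (139 - 243*251)) - 297356 = (483 + (139 - 60993)) - 297356 = (483 - 60854) - 297356 = -60371 - 297356 = -357727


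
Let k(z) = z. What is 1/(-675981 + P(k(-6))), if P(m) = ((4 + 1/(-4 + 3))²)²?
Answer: -1/675900 ≈ -1.4795e-6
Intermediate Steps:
P(m) = 81 (P(m) = ((4 + 1/(-1))²)² = ((4 - 1)²)² = (3²)² = 9² = 81)
1/(-675981 + P(k(-6))) = 1/(-675981 + 81) = 1/(-675900) = -1/675900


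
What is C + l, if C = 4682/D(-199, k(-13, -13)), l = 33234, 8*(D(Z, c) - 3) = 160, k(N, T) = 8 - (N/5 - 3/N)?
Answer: 769064/23 ≈ 33438.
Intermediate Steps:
k(N, T) = 8 + 3/N - N/5 (k(N, T) = 8 - (N*(1/5) - 3/N) = 8 - (N/5 - 3/N) = 8 - (-3/N + N/5) = 8 + (3/N - N/5) = 8 + 3/N - N/5)
D(Z, c) = 23 (D(Z, c) = 3 + (1/8)*160 = 3 + 20 = 23)
C = 4682/23 ≈ 203.57
C + l = 4682/23 + 33234 = 769064/23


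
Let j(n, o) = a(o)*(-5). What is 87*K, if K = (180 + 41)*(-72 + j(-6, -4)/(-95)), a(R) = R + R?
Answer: -26456352/19 ≈ -1.3924e+6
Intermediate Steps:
a(R) = 2*R
j(n, o) = -10*o (j(n, o) = (2*o)*(-5) = -10*o)
K = -304096/19 (K = (180 + 41)*(-72 - 10*(-4)/(-95)) = 221*(-72 + 40*(-1/95)) = 221*(-72 - 8/19) = 221*(-1376/19) = -304096/19 ≈ -16005.)
87*K = 87*(-304096/19) = -26456352/19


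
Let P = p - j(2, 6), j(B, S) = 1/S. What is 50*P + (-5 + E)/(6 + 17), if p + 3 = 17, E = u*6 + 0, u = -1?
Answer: 47692/69 ≈ 691.19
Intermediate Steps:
E = -6 (E = -1*6 + 0 = -6 + 0 = -6)
p = 14 (p = -3 + 17 = 14)
P = 83/6 (P = 14 - 1/6 = 14 - 1*⅙ = 14 - ⅙ = 83/6 ≈ 13.833)
50*P + (-5 + E)/(6 + 17) = 50*(83/6) + (-5 - 6)/(6 + 17) = 2075/3 - 11/23 = 47692/69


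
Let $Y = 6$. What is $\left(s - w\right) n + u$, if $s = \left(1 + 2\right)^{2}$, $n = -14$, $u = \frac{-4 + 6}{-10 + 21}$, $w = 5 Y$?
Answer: $\frac{3236}{11} \approx 294.18$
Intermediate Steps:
$w = 30$ ($w = 5 \cdot 6 = 30$)
$u = \frac{2}{11} \approx 0.18182$
$s = 9$ ($s = 3^{2} = 9$)
$\left(s - w\right) n + u = \left(9 - 30\right) \left(-14\right) + \frac{2}{11} = \left(-21\right) \left(-14\right) + \frac{2}{11} = 294 + \frac{2}{11} = \frac{3236}{11}$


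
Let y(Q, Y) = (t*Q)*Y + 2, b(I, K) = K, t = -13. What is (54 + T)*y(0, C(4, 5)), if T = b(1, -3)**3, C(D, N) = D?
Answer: 54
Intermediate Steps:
T = -27 (T = (-3)**3 = -27)
y(Q, Y) = 2 - 13*Q*Y (y(Q, Y) = (-13*Q)*Y + 2 = -13*Q*Y + 2 = 2 - 13*Q*Y)
(54 + T)*y(0, C(4, 5)) = (54 - 27)*(2 - 13*0*4) = 27*(2 + 0) = 27*2 = 54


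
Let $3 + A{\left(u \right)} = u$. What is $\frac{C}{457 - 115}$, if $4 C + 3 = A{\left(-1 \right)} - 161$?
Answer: $- \frac{7}{57} \approx -0.12281$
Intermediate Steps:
$A{\left(u \right)} = -3 + u$
$C = -42$ ($C = - \frac{3}{4} + \frac{\left(-3 - 1\right) - 161}{4} = - \frac{3}{4} + \frac{-4 - 161}{4} = - \frac{3}{4} + \frac{1}{4} \left(-165\right) = - \frac{3}{4} - \frac{165}{4} = -42$)
$\frac{C}{457 - 115} = - \frac{42}{457 - 115} = - \frac{42}{342} = \left(-42\right) \frac{1}{342} = - \frac{7}{57}$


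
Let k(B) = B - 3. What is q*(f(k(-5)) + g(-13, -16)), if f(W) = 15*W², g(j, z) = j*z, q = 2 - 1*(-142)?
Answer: 168192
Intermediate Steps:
k(B) = -3 + B
q = 144 (q = 2 + 142 = 144)
q*(f(k(-5)) + g(-13, -16)) = 144*(15*(-3 - 5)² - 13*(-16)) = 144*(15*(-8)² + 208) = 144*(15*64 + 208) = 144*(960 + 208) = 144*1168 = 168192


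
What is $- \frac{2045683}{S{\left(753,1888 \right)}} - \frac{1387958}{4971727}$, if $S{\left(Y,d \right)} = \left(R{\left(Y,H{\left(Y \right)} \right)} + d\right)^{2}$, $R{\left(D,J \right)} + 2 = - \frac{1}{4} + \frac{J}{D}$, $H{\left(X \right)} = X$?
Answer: $- \frac{241783452361878}{283175693829943} \approx -0.85383$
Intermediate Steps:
$R{\left(D,J \right)} = - \frac{9}{4} + \frac{J}{D}$ ($R{\left(D,J \right)} = -2 + \left(- \frac{1}{4} + \frac{J}{D}\right) = -2 + \left(\left(-1\right) \frac{1}{4} + \frac{J}{D}\right) = -2 - \left(\frac{1}{4} - \frac{J}{D}\right) = - \frac{9}{4} + \frac{J}{D}$)
$S{\left(Y,d \right)} = \left(- \frac{5}{4} + d\right)^{2}$ ($S{\left(Y,d \right)} = \left(\left(- \frac{9}{4} + \frac{Y}{Y}\right) + d\right)^{2} = \left(\left(- \frac{9}{4} + 1\right) + d\right)^{2} = \left(- \frac{5}{4} + d\right)^{2}$)
$- \frac{2045683}{S{\left(753,1888 \right)}} - \frac{1387958}{4971727} = - \frac{2045683}{\frac{1}{16} \left(-5 + 4 \cdot 1888\right)^{2}} - \frac{1387958}{4971727} = - \frac{2045683}{\frac{1}{16} \left(-5 + 7552\right)^{2}} - \frac{1387958}{4971727} = - \frac{2045683}{\frac{1}{16} \cdot 7547^{2}} - \frac{1387958}{4971727} = - \frac{2045683}{\frac{1}{16} \cdot 56957209} - \frac{1387958}{4971727} = - \frac{2045683}{\frac{56957209}{16}} - \frac{1387958}{4971727} = \left(-2045683\right) \frac{16}{56957209} - \frac{1387958}{4971727} = - \frac{32730928}{56957209} - \frac{1387958}{4971727} = - \frac{241783452361878}{283175693829943}$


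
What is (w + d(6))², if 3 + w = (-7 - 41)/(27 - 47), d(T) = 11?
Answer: 2704/25 ≈ 108.16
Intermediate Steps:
w = -⅗ (w = -3 + (-7 - 41)/(27 - 47) = -3 - 48/(-20) = -3 - 48*(-1/20) = -3 + 12/5 = -⅗ ≈ -0.60000)
(w + d(6))² = (-⅗ + 11)² = (52/5)² = 2704/25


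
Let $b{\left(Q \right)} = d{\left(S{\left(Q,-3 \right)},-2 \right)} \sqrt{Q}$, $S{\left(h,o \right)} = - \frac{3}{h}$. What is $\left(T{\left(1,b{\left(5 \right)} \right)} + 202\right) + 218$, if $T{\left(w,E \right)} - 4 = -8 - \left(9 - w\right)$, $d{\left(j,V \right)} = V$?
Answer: $408$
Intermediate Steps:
$b{\left(Q \right)} = - 2 \sqrt{Q}$
$T{\left(w,E \right)} = -13 + w$ ($T{\left(w,E \right)} = 4 - \left(17 - w\right) = 4 + \left(-8 + \left(-9 + w\right)\right) = 4 + \left(-17 + w\right) = -13 + w$)
$\left(T{\left(1,b{\left(5 \right)} \right)} + 202\right) + 218 = \left(\left(-13 + 1\right) + 202\right) + 218 = \left(-12 + 202\right) + 218 = 190 + 218 = 408$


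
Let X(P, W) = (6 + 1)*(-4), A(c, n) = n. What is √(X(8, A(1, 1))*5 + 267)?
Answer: √127 ≈ 11.269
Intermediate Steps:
X(P, W) = -28 (X(P, W) = 7*(-4) = -28)
√(X(8, A(1, 1))*5 + 267) = √(-28*5 + 267) = √(-140 + 267) = √127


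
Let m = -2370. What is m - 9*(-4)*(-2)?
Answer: -2442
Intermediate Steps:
m - 9*(-4)*(-2) = -2370 - 9*(-4)*(-2) = -2370 + 36*(-2) = -2370 - 72 = -2442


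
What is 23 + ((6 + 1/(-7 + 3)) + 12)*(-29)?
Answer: -1967/4 ≈ -491.75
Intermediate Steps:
23 + ((6 + 1/(-7 + 3)) + 12)*(-29) = 23 + ((6 + 1/(-4)) + 12)*(-29) = 23 + ((6 - ¼) + 12)*(-29) = 23 + (23/4 + 12)*(-29) = 23 + (71/4)*(-29) = 23 - 2059/4 = -1967/4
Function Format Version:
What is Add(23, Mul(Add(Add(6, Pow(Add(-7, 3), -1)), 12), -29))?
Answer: Rational(-1967, 4) ≈ -491.75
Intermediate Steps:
Add(23, Mul(Add(Add(6, Pow(Add(-7, 3), -1)), 12), -29)) = Add(23, Mul(Add(Add(6, Pow(-4, -1)), 12), -29)) = Add(23, Mul(Add(Add(6, Rational(-1, 4)), 12), -29)) = Add(23, Mul(Add(Rational(23, 4), 12), -29)) = Add(23, Mul(Rational(71, 4), -29)) = Add(23, Rational(-2059, 4)) = Rational(-1967, 4)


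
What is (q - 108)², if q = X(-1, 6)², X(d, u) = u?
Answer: 5184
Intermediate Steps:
q = 36 (q = 6² = 36)
(q - 108)² = (36 - 108)² = (-72)² = 5184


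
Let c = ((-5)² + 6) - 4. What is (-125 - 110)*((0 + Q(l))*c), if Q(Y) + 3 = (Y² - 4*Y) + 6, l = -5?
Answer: -304560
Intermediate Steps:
c = 27 (c = (25 + 6) - 4 = 31 - 4 = 27)
Q(Y) = 3 + Y² - 4*Y (Q(Y) = -3 + ((Y² - 4*Y) + 6) = -3 + (6 + Y² - 4*Y) = 3 + Y² - 4*Y)
(-125 - 110)*((0 + Q(l))*c) = (-125 - 110)*((0 + (3 + (-5)² - 4*(-5)))*27) = -235*(0 + (3 + 25 + 20))*27 = -235*(0 + 48)*27 = -11280*27 = -235*1296 = -304560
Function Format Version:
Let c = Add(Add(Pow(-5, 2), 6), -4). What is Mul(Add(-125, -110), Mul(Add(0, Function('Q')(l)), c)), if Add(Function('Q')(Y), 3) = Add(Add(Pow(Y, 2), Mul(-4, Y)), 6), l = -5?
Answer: -304560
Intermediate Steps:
c = 27 (c = Add(Add(25, 6), -4) = Add(31, -4) = 27)
Function('Q')(Y) = Add(3, Pow(Y, 2), Mul(-4, Y)) (Function('Q')(Y) = Add(-3, Add(Add(Pow(Y, 2), Mul(-4, Y)), 6)) = Add(-3, Add(6, Pow(Y, 2), Mul(-4, Y))) = Add(3, Pow(Y, 2), Mul(-4, Y)))
Mul(Add(-125, -110), Mul(Add(0, Function('Q')(l)), c)) = Mul(Add(-125, -110), Mul(Add(0, Add(3, Pow(-5, 2), Mul(-4, -5))), 27)) = Mul(-235, Mul(Add(0, Add(3, 25, 20)), 27)) = Mul(-235, Mul(Add(0, 48), 27)) = Mul(-235, Mul(48, 27)) = Mul(-235, 1296) = -304560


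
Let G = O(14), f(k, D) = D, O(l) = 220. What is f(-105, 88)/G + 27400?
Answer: 137002/5 ≈ 27400.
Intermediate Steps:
G = 220
f(-105, 88)/G + 27400 = 88/220 + 27400 = 88*(1/220) + 27400 = ⅖ + 27400 = 137002/5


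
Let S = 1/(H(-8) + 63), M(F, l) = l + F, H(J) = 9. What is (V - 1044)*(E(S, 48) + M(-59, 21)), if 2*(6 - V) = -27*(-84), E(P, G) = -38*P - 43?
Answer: 531235/3 ≈ 1.7708e+5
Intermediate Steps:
M(F, l) = F + l
S = 1/72 (S = 1/(9 + 63) = 1/72 ≈ 0.013889)
E(P, G) = -43 - 38*P
V = -1128 (V = 6 - (-27)*(-84)/2 = 6 - 1/2*2268 = 6 - 1134 = -1128)
(V - 1044)*(E(S, 48) + M(-59, 21)) = (-1128 - 1044)*((-43 - 38*1/72) + (-59 + 21)) = -2172*((-43 - 19/36) - 38) = -2172*(-1567/36 - 38) = -2172*(-2935/36) = 531235/3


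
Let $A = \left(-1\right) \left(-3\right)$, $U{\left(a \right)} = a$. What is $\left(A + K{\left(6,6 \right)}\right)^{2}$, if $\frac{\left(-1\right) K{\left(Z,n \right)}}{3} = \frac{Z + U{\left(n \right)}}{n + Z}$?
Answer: $0$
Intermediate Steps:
$K{\left(Z,n \right)} = -3$ ($K{\left(Z,n \right)} = - 3 \frac{Z + n}{n + Z} = - 3 \frac{Z + n}{Z + n} = \left(-3\right) 1 = -3$)
$A = 3$
$\left(A + K{\left(6,6 \right)}\right)^{2} = \left(3 - 3\right)^{2} = 0^{2} = 0$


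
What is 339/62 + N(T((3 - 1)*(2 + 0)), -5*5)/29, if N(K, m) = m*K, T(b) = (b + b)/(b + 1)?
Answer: 7351/1798 ≈ 4.0884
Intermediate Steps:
T(b) = 2*b/(1 + b) (T(b) = (2*b)/(1 + b) = 2*b/(1 + b))
N(K, m) = K*m
339/62 + N(T((3 - 1)*(2 + 0)), -5*5)/29 = 339/62 + ((2*((3 - 1)*(2 + 0))/(1 + (3 - 1)*(2 + 0)))*(-5*5))/29 = 339*(1/62) + ((2*(2*2)/(1 + 2*2))*(-25))*(1/29) = 339/62 + ((2*4/(1 + 4))*(-25))*(1/29) = 339/62 + ((2*4/5)*(-25))*(1/29) = 339/62 + ((2*4*(⅕))*(-25))*(1/29) = 339/62 + ((8/5)*(-25))*(1/29) = 339/62 - 40*1/29 = 339/62 - 40/29 = 7351/1798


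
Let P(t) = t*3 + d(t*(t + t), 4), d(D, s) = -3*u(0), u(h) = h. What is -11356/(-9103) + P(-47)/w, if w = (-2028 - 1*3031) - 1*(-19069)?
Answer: 52604679/42511010 ≈ 1.2374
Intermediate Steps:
w = 14010 (w = (-2028 - 3031) + 19069 = -5059 + 19069 = 14010)
d(D, s) = 0 (d(D, s) = -3*0 = 0)
P(t) = 3*t (P(t) = t*3 + 0 = 3*t + 0 = 3*t)
-11356/(-9103) + P(-47)/w = -11356/(-9103) + (3*(-47))/14010 = -11356*(-1/9103) - 141*1/14010 = 11356/9103 - 47/4670 = 52604679/42511010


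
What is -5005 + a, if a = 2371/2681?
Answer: -13416034/2681 ≈ -5004.1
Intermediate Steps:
a = 2371/2681 (a = 2371*(1/2681) = 2371/2681 ≈ 0.88437)
-5005 + a = -5005 + 2371/2681 = -13416034/2681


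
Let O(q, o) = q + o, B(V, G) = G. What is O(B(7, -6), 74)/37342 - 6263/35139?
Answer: -115741747/656080269 ≈ -0.17641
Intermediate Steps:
O(q, o) = o + q
O(B(7, -6), 74)/37342 - 6263/35139 = (74 - 6)/37342 - 6263/35139 = 68*(1/37342) - 6263*1/35139 = 34/18671 - 6263/35139 = -115741747/656080269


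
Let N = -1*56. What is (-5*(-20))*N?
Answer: -5600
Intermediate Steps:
N = -56
(-5*(-20))*N = -5*(-20)*(-56) = 100*(-56) = -5600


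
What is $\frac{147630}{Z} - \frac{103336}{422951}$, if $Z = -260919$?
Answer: $- \frac{29800860638}{36785317323} \approx -0.81013$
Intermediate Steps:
$\frac{147630}{Z} - \frac{103336}{422951} = \frac{147630}{-260919} - \frac{103336}{422951} = 147630 \left(- \frac{1}{260919}\right) - \frac{103336}{422951} = - \frac{49210}{86973} - \frac{103336}{422951} = - \frac{29800860638}{36785317323}$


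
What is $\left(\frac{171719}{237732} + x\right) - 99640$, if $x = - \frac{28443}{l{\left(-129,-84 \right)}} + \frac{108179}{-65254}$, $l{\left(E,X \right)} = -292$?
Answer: $- \frac{14090963321123060}{141555795843} \approx -99544.0$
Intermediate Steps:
$x = \frac{912215627}{9527084}$ ($x = - \frac{28443}{-292} + \frac{108179}{-65254} = \left(-28443\right) \left(- \frac{1}{292}\right) + 108179 \left(- \frac{1}{65254}\right) = \frac{28443}{292} - \frac{108179}{65254} = \frac{912215627}{9527084} \approx 95.75$)
$\left(\frac{171719}{237732} + x\right) - 99640 = \left(\frac{171719}{237732} + \frac{912215627}{9527084}\right) - 99640 = \frac{13656176673460}{141555795843} - 99640 = - \frac{14090963321123060}{141555795843}$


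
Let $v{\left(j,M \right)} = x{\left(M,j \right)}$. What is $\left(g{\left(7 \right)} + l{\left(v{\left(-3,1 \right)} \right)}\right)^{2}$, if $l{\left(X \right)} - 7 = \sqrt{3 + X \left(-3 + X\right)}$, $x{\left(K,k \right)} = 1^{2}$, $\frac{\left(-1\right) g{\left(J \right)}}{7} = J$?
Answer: $1681$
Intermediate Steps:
$g{\left(J \right)} = - 7 J$
$x{\left(K,k \right)} = 1$
$v{\left(j,M \right)} = 1$
$l{\left(X \right)} = 7 + \sqrt{3 + X \left(-3 + X\right)}$
$\left(g{\left(7 \right)} + l{\left(v{\left(-3,1 \right)} \right)}\right)^{2} = \left(\left(-7\right) 7 + \left(7 + \sqrt{3 + 1^{2} - 3}\right)\right)^{2} = \left(-49 + \left(7 + \sqrt{3 + 1 - 3}\right)\right)^{2} = \left(-49 + \left(7 + \sqrt{1}\right)\right)^{2} = \left(-49 + \left(7 + 1\right)\right)^{2} = \left(-49 + 8\right)^{2} = \left(-41\right)^{2} = 1681$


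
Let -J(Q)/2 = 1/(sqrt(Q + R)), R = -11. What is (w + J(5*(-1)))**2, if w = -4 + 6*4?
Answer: (40 + I)**2/4 ≈ 399.75 + 20.0*I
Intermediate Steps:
w = 20 (w = -4 + 24 = 20)
J(Q) = -2/sqrt(-11 + Q) (J(Q) = -2/sqrt(Q - 11) = -2/sqrt(-11 + Q))
(w + J(5*(-1)))**2 = (20 - 2/sqrt(-11 + 5*(-1)))**2 = (20 - 2/sqrt(-11 - 5))**2 = (20 - (-1)*I/2)**2 = (20 + I/2)**2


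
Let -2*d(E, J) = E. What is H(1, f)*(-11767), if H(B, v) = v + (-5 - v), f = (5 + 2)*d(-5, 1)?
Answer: 58835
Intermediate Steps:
d(E, J) = -E/2
f = 35/2 (f = (5 + 2)*(-½*(-5)) = 7*(5/2) = 35/2 ≈ 17.500)
H(B, v) = -5
H(1, f)*(-11767) = -5*(-11767) = 58835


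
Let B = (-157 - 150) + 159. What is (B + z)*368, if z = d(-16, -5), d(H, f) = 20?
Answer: -47104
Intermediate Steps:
z = 20
B = -148 (B = -307 + 159 = -148)
(B + z)*368 = (-148 + 20)*368 = -128*368 = -47104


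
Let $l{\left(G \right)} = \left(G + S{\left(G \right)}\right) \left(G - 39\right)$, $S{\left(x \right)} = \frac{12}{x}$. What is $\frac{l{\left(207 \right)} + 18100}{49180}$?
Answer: $\frac{304093}{282785} \approx 1.0753$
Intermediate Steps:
$l{\left(G \right)} = \left(-39 + G\right) \left(G + \frac{12}{G}\right)$ ($l{\left(G \right)} = \left(G + \frac{12}{G}\right) \left(G - 39\right) = \left(G + \frac{12}{G}\right) \left(-39 + G\right) = \left(-39 + G\right) \left(G + \frac{12}{G}\right)$)
$\frac{l{\left(207 \right)} + 18100}{49180} = \frac{\left(12 + 207^{2} - \frac{468}{207} - 8073\right) + 18100}{49180} = \left(\left(12 + 42849 - \frac{52}{23} - 8073\right) + 18100\right) \frac{1}{49180} = \left(\frac{800072}{23} + 18100\right) \frac{1}{49180} = \frac{1216372}{23} \cdot \frac{1}{49180} = \frac{304093}{282785}$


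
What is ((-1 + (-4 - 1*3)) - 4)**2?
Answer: 144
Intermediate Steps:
((-1 + (-4 - 1*3)) - 4)**2 = ((-1 + (-4 - 3)) - 4)**2 = ((-1 - 7) - 4)**2 = (-8 - 4)**2 = (-12)**2 = 144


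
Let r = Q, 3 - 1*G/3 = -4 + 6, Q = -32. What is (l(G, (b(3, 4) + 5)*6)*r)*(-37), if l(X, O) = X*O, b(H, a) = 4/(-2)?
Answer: 63936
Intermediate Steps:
b(H, a) = -2 (b(H, a) = 4*(-½) = -2)
G = 3 (G = 9 - 3*(-4 + 6) = 9 - 3*2 = 9 - 6 = 3)
r = -32
l(X, O) = O*X
(l(G, (b(3, 4) + 5)*6)*r)*(-37) = ((((-2 + 5)*6)*3)*(-32))*(-37) = (((3*6)*3)*(-32))*(-37) = ((18*3)*(-32))*(-37) = (54*(-32))*(-37) = -1728*(-37) = 63936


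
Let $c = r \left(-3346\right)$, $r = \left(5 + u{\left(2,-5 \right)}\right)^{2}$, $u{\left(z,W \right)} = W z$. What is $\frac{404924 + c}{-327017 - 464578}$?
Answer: $- \frac{321274}{791595} \approx -0.40586$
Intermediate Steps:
$r = 25$ ($r = \left(5 - 10\right)^{2} = \left(-5\right)^{2} = 25$)
$c = -83650$ ($c = 25 \left(-3346\right) = -83650$)
$\frac{404924 + c}{-327017 - 464578} = \frac{404924 - 83650}{-327017 - 464578} = \frac{321274}{-791595} = 321274 \left(- \frac{1}{791595}\right) = - \frac{321274}{791595}$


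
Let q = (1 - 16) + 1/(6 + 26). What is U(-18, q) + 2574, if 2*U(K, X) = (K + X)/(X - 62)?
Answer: 12680579/4926 ≈ 2574.2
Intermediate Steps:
q = -479/32 (q = -15 + 1/32 = -479/32 ≈ -14.969)
U(K, X) = (K + X)/(2*(-62 + X)) (U(K, X) = ((K + X)/(X - 62))/2 = ((K + X)/(-62 + X))/2 = (K + X)/(2*(-62 + X)))
U(-18, q) + 2574 = (-18 - 479/32)/(2*(-62 - 479/32)) + 2574 = (1/2)*(-1055/32)/(-2463/32) + 2574 = (1/2)*(-32/2463)*(-1055/32) + 2574 = 1055/4926 + 2574 = 12680579/4926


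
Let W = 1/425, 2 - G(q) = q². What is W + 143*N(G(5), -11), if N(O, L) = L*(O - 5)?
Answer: 18718701/425 ≈ 44044.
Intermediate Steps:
G(q) = 2 - q²
W = 1/425 ≈ 0.0023529
N(O, L) = L*(-5 + O)
W + 143*N(G(5), -11) = 1/425 + 143*(-11*(-5 + (2 - 1*5²))) = 1/425 + 143*(-11*(-5 + (2 - 1*25))) = 1/425 + 143*(-11*(-5 + (2 - 25))) = 1/425 + 143*(-11*(-5 - 23)) = 1/425 + 143*(-11*(-28)) = 1/425 + 143*308 = 1/425 + 44044 = 18718701/425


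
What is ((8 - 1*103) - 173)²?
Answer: 71824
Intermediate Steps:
((8 - 1*103) - 173)² = ((8 - 103) - 173)² = (-95 - 173)² = (-268)² = 71824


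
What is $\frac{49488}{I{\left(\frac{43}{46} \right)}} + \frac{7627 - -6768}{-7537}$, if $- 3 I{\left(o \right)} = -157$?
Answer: $\frac{1116713153}{1183309} \approx 943.72$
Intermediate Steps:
$I{\left(o \right)} = \frac{157}{3}$ ($I{\left(o \right)} = \left(- \frac{1}{3}\right) \left(-157\right) = \frac{157}{3}$)
$\frac{49488}{I{\left(\frac{43}{46} \right)}} + \frac{7627 - -6768}{-7537} = \frac{49488}{\frac{157}{3}} + \frac{7627 - -6768}{-7537} = 49488 \cdot \frac{3}{157} + \left(7627 + 6768\right) \left(- \frac{1}{7537}\right) = \frac{148464}{157} + 14395 \left(- \frac{1}{7537}\right) = \frac{148464}{157} - \frac{14395}{7537} = \frac{1116713153}{1183309}$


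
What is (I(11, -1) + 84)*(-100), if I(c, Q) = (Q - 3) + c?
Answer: -9100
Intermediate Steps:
I(c, Q) = -3 + Q + c (I(c, Q) = (-3 + Q) + c = -3 + Q + c)
(I(11, -1) + 84)*(-100) = ((-3 - 1 + 11) + 84)*(-100) = (7 + 84)*(-100) = 91*(-100) = -9100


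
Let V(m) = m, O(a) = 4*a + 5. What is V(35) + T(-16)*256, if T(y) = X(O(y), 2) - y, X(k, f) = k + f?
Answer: -10461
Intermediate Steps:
O(a) = 5 + 4*a
X(k, f) = f + k
T(y) = 7 + 3*y (T(y) = (2 + (5 + 4*y)) - y = (7 + 4*y) - y = 7 + 3*y)
V(35) + T(-16)*256 = 35 + (7 + 3*(-16))*256 = 35 + (7 - 48)*256 = 35 - 41*256 = 35 - 10496 = -10461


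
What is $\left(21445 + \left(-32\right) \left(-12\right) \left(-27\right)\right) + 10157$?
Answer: $21234$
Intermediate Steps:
$\left(21445 + \left(-32\right) \left(-12\right) \left(-27\right)\right) + 10157 = \left(21445 + 384 \left(-27\right)\right) + 10157 = \left(21445 - 10368\right) + 10157 = 11077 + 10157 = 21234$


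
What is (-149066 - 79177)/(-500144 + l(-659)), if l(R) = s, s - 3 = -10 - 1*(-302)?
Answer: 228243/499849 ≈ 0.45662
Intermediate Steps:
s = 295 (s = 3 + (-10 - 1*(-302)) = 3 + (-10 + 302) = 3 + 292 = 295)
l(R) = 295
(-149066 - 79177)/(-500144 + l(-659)) = (-149066 - 79177)/(-500144 + 295) = -228243/(-499849) = -228243*(-1/499849) = 228243/499849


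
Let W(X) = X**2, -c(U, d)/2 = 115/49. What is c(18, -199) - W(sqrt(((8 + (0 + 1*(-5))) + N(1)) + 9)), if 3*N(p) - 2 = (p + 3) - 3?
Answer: -867/49 ≈ -17.694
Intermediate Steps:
c(U, d) = -230/49
N(p) = 2/3 + p/3 (N(p) = 2/3 + ((p + 3) - 3)/3 = 2/3 + ((3 + p) - 3)/3 = 2/3 + p/3)
c(18, -199) - W(sqrt(((8 + (0 + 1*(-5))) + N(1)) + 9)) = -230/49 - (sqrt(((8 + (0 + 1*(-5))) + (2/3 + (1/3)*1)) + 9))**2 = -230/49 - (sqrt(((8 + (0 - 5)) + (2/3 + 1/3)) + 9))**2 = -230/49 - (sqrt(((8 - 5) + 1) + 9))**2 = -230/49 - (sqrt((3 + 1) + 9))**2 = -230/49 - (sqrt(4 + 9))**2 = -230/49 - (sqrt(13))**2 = -230/49 - 1*13 = -230/49 - 13 = -867/49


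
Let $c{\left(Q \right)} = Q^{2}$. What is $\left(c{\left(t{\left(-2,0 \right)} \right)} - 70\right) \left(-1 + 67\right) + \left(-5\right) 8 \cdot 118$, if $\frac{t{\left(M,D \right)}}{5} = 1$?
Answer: $-7690$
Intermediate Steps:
$t{\left(M,D \right)} = 5$ ($t{\left(M,D \right)} = 5 \cdot 1 = 5$)
$\left(c{\left(t{\left(-2,0 \right)} \right)} - 70\right) \left(-1 + 67\right) + \left(-5\right) 8 \cdot 118 = \left(5^{2} - 70\right) \left(-1 + 67\right) + \left(-5\right) 8 \cdot 118 = \left(25 - 70\right) 66 - 4720 = \left(-45\right) 66 - 4720 = -2970 - 4720 = -7690$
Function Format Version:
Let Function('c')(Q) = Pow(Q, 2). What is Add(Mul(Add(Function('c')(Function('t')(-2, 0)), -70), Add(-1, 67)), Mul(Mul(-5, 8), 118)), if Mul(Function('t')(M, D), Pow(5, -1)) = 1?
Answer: -7690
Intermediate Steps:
Function('t')(M, D) = 5 (Function('t')(M, D) = Mul(5, 1) = 5)
Add(Mul(Add(Function('c')(Function('t')(-2, 0)), -70), Add(-1, 67)), Mul(Mul(-5, 8), 118)) = Add(Mul(Add(Pow(5, 2), -70), Add(-1, 67)), Mul(Mul(-5, 8), 118)) = Add(Mul(Add(25, -70), 66), Mul(-40, 118)) = Add(Mul(-45, 66), -4720) = Add(-2970, -4720) = -7690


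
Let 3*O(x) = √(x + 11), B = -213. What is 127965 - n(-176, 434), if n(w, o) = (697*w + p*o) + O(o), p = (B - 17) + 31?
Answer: 337003 - √445/3 ≈ 3.3700e+5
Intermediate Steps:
O(x) = √(11 + x)/3 (O(x) = √(x + 11)/3 = √(11 + x)/3)
p = -199 (p = (-213 - 17) + 31 = -230 + 31 = -199)
n(w, o) = -199*o + 697*w + √(11 + o)/3 (n(w, o) = (697*w - 199*o) + √(11 + o)/3 = (-199*o + 697*w) + √(11 + o)/3 = -199*o + 697*w + √(11 + o)/3)
127965 - n(-176, 434) = 127965 - (-199*434 + 697*(-176) + √(11 + 434)/3) = 127965 - (-86366 - 122672 + √445/3) = 127965 - (-209038 + √445/3) = 127965 + (209038 - √445/3) = 337003 - √445/3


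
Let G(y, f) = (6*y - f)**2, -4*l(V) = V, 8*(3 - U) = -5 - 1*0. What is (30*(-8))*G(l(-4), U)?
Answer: -5415/4 ≈ -1353.8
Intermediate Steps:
U = 29/8 (U = 3 - (-5 - 1*0)/8 = 3 - (-5 + 0)/8 = 3 - 1/8*(-5) = 3 + 5/8 = 29/8 ≈ 3.6250)
l(V) = -V/4
G(y, f) = (-f + 6*y)**2
(30*(-8))*G(l(-4), U) = (30*(-8))*(29/8 - (-3)*(-4)/2)**2 = -240*(29/8 - 6*1)**2 = -240*(29/8 - 6)**2 = -240*(-19/8)**2 = -240*361/64 = -5415/4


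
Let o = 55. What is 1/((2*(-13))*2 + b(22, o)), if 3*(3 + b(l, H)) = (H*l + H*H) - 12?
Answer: 3/4058 ≈ 0.00073928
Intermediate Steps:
b(l, H) = -7 + H**2/3 + H*l/3 (b(l, H) = -3 + ((H*l + H*H) - 12)/3 = -3 + ((H*l + H**2) - 12)/3 = -3 + ((H**2 + H*l) - 12)/3 = -3 + (-12 + H**2 + H*l)/3 = -3 + (-4 + H**2/3 + H*l/3) = -7 + H**2/3 + H*l/3)
1/((2*(-13))*2 + b(22, o)) = 1/((2*(-13))*2 + (-7 + (1/3)*55**2 + (1/3)*55*22)) = 1/(-26*2 + (-7 + (1/3)*3025 + 1210/3)) = 1/(-52 + (-7 + 3025/3 + 1210/3)) = 1/(-52 + 4214/3) = 1/(4058/3) = 3/4058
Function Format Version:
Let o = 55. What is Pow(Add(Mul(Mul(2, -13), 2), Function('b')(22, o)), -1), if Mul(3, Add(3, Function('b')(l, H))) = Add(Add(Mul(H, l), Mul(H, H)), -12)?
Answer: Rational(3, 4058) ≈ 0.00073928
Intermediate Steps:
Function('b')(l, H) = Add(-7, Mul(Rational(1, 3), Pow(H, 2)), Mul(Rational(1, 3), H, l)) (Function('b')(l, H) = Add(-3, Mul(Rational(1, 3), Add(Add(Mul(H, l), Mul(H, H)), -12))) = Add(-3, Mul(Rational(1, 3), Add(Add(Mul(H, l), Pow(H, 2)), -12))) = Add(-3, Mul(Rational(1, 3), Add(Add(Pow(H, 2), Mul(H, l)), -12))) = Add(-3, Mul(Rational(1, 3), Add(-12, Pow(H, 2), Mul(H, l)))) = Add(-3, Add(-4, Mul(Rational(1, 3), Pow(H, 2)), Mul(Rational(1, 3), H, l))) = Add(-7, Mul(Rational(1, 3), Pow(H, 2)), Mul(Rational(1, 3), H, l)))
Pow(Add(Mul(Mul(2, -13), 2), Function('b')(22, o)), -1) = Pow(Add(Mul(Mul(2, -13), 2), Add(-7, Mul(Rational(1, 3), Pow(55, 2)), Mul(Rational(1, 3), 55, 22))), -1) = Pow(Add(Mul(-26, 2), Add(-7, Mul(Rational(1, 3), 3025), Rational(1210, 3))), -1) = Pow(Add(-52, Add(-7, Rational(3025, 3), Rational(1210, 3))), -1) = Pow(Add(-52, Rational(4214, 3)), -1) = Pow(Rational(4058, 3), -1) = Rational(3, 4058)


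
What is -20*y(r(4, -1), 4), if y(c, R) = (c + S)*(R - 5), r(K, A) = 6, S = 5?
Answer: 220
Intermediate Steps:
y(c, R) = (-5 + R)*(5 + c) (y(c, R) = (c + 5)*(R - 5) = (5 + c)*(-5 + R) = (-5 + R)*(5 + c))
-20*y(r(4, -1), 4) = -20*(-25 - 5*6 + 5*4 + 4*6) = -20*(-25 - 30 + 20 + 24) = -20*(-11) = 220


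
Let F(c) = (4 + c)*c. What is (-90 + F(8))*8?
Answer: 48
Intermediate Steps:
F(c) = c*(4 + c)
(-90 + F(8))*8 = (-90 + 8*(4 + 8))*8 = (-90 + 8*12)*8 = (-90 + 96)*8 = 6*8 = 48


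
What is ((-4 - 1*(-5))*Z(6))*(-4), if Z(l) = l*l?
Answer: -144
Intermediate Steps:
Z(l) = l²
((-4 - 1*(-5))*Z(6))*(-4) = ((-4 - 1*(-5))*6²)*(-4) = ((-4 + 5)*36)*(-4) = (1*36)*(-4) = 36*(-4) = -144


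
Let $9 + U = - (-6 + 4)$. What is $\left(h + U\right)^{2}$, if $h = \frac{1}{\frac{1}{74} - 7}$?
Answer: $\frac{13638249}{267289} \approx 51.024$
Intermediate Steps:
$U = -7$ ($U = -9 - \left(-6 + 4\right) = -9 - -2 = -9 + 2 = -7$)
$h = - \frac{74}{517}$ ($h = \frac{1}{\frac{1}{74} - 7} = \frac{1}{- \frac{517}{74}} = - \frac{74}{517} \approx -0.14313$)
$\left(h + U\right)^{2} = \left(- \frac{74}{517} - 7\right)^{2} = \left(- \frac{3693}{517}\right)^{2} = \frac{13638249}{267289}$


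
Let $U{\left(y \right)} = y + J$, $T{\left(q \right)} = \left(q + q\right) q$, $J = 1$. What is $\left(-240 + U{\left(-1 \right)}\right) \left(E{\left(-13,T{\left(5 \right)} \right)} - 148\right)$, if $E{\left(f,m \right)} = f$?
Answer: $38640$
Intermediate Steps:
$T{\left(q \right)} = 2 q^{2}$ ($T{\left(q \right)} = 2 q q = 2 q^{2}$)
$U{\left(y \right)} = 1 + y$ ($U{\left(y \right)} = y + 1 = 1 + y$)
$\left(-240 + U{\left(-1 \right)}\right) \left(E{\left(-13,T{\left(5 \right)} \right)} - 148\right) = \left(-240 + \left(1 - 1\right)\right) \left(-13 - 148\right) = \left(-240 + 0\right) \left(-161\right) = \left(-240\right) \left(-161\right) = 38640$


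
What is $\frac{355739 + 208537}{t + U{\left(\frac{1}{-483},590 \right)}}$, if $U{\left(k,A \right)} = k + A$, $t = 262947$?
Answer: $\frac{2309706}{1078715} \approx 2.1412$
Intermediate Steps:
$U{\left(k,A \right)} = A + k$
$\frac{355739 + 208537}{t + U{\left(\frac{1}{-483},590 \right)}} = \frac{355739 + 208537}{262947 + \left(590 + \frac{1}{-483}\right)} = \frac{564276}{262947 + \left(590 - \frac{1}{483}\right)} = \frac{564276}{262947 + \frac{284969}{483}} = \frac{564276}{\frac{127288370}{483}} = 564276 \cdot \frac{483}{127288370} = \frac{2309706}{1078715}$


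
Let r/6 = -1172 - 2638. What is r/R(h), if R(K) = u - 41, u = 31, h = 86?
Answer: 2286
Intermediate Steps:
r = -22860 (r = 6*(-1172 - 2638) = 6*(-3810) = -22860)
R(K) = -10 (R(K) = 31 - 41 = -10)
r/R(h) = -22860/(-10) = -22860*(-⅒) = 2286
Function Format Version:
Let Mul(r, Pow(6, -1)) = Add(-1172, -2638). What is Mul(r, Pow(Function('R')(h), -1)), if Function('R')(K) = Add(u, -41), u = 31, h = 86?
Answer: 2286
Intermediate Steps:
r = -22860 (r = Mul(6, Add(-1172, -2638)) = Mul(6, -3810) = -22860)
Function('R')(K) = -10 (Function('R')(K) = Add(31, -41) = -10)
Mul(r, Pow(Function('R')(h), -1)) = Mul(-22860, Pow(-10, -1)) = Mul(-22860, Rational(-1, 10)) = 2286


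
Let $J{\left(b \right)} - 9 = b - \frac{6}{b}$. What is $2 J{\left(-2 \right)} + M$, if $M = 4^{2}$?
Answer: $36$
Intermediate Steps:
$M = 16$
$J{\left(b \right)} = 9 + b - \frac{6}{b}$ ($J{\left(b \right)} = 9 + \left(b - \frac{6}{b}\right) = 9 + b - \frac{6}{b}$)
$2 J{\left(-2 \right)} + M = 2 \left(9 - 2 - \frac{6}{-2}\right) + 16 = 2 \left(9 - 2 - -3\right) + 16 = 2 \left(9 - 2 + 3\right) + 16 = 2 \cdot 10 + 16 = 20 + 16 = 36$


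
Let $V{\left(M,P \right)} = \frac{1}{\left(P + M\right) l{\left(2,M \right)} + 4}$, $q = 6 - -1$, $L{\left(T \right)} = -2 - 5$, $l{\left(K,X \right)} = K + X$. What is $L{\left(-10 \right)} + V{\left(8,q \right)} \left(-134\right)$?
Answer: $- \frac{606}{77} \approx -7.8701$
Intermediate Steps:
$L{\left(T \right)} = -7$
$q = 7$ ($q = 6 + 1 = 7$)
$V{\left(M,P \right)} = \frac{1}{4 + \left(2 + M\right) \left(M + P\right)}$ ($V{\left(M,P \right)} = \frac{1}{\left(P + M\right) \left(2 + M\right) + 4} = \frac{1}{\left(M + P\right) \left(2 + M\right) + 4} = \frac{1}{\left(2 + M\right) \left(M + P\right) + 4} = \frac{1}{4 + \left(2 + M\right) \left(M + P\right)}$)
$L{\left(-10 \right)} + V{\left(8,q \right)} \left(-134\right) = -7 + \frac{1}{4 + 8 \left(2 + 8\right) + 7 \left(2 + 8\right)} \left(-134\right) = -7 + \frac{1}{4 + 8 \cdot 10 + 7 \cdot 10} \left(-134\right) = -7 + \frac{1}{4 + 80 + 70} \left(-134\right) = -7 + \frac{1}{154} \left(-134\right) = -7 - \frac{67}{77} = - \frac{606}{77}$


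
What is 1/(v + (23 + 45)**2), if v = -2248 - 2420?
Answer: -1/44 ≈ -0.022727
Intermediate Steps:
v = -4668
1/(v + (23 + 45)**2) = 1/(-4668 + (23 + 45)**2) = 1/(-4668 + 68**2) = 1/(-4668 + 4624) = 1/(-44) = -1/44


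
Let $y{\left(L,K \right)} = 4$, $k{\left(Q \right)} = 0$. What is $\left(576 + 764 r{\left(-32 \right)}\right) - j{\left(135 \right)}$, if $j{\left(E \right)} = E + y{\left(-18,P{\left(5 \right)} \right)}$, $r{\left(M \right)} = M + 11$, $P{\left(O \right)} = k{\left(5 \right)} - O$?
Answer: $-15607$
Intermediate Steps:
$P{\left(O \right)} = - O$ ($P{\left(O \right)} = 0 - O = - O$)
$r{\left(M \right)} = 11 + M$
$j{\left(E \right)} = 4 + E$ ($j{\left(E \right)} = E + 4 = 4 + E$)
$\left(576 + 764 r{\left(-32 \right)}\right) - j{\left(135 \right)} = \left(576 + 764 \left(11 - 32\right)\right) - \left(4 + 135\right) = \left(576 + 764 \left(-21\right)\right) - 139 = \left(576 - 16044\right) - 139 = -15468 - 139 = -15607$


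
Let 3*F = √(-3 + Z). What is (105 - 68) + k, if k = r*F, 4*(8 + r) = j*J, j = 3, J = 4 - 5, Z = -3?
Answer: 37 - 35*I*√6/12 ≈ 37.0 - 7.1443*I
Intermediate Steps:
F = I*√6/3 (F = √(-3 - 3)/3 = √(-6)/3 = (I*√6)/3 = I*√6/3 ≈ 0.8165*I)
J = -1
r = -35/4 (r = -8 + (3*(-1))/4 = -8 + (¼)*(-3) = -8 - ¾ = -35/4 ≈ -8.7500)
k = -35*I*√6/12 ≈ -7.1443*I
(105 - 68) + k = (105 - 68) - 35*I*√6/12 = 37 - 35*I*√6/12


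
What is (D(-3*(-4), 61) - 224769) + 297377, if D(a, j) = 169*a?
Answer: 74636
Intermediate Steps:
(D(-3*(-4), 61) - 224769) + 297377 = (169*(-3*(-4)) - 224769) + 297377 = (169*12 - 224769) + 297377 = (2028 - 224769) + 297377 = -222741 + 297377 = 74636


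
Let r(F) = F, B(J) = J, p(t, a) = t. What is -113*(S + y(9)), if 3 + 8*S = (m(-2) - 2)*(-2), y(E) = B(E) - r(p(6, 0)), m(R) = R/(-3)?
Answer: -8023/24 ≈ -334.29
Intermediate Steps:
m(R) = -R/3 (m(R) = R*(-1/3) = -R/3)
y(E) = -6 + E (y(E) = E - 1*6 = E - 6 = -6 + E)
S = -1/24 (S = -3/8 + ((-1/3*(-2) - 2)*(-2))/8 = -3/8 + ((2/3 - 2)*(-2))/8 = -3/8 + (-4/3*(-2))/8 = -3/8 + (1/8)*(8/3) = -3/8 + 1/3 = -1/24 ≈ -0.041667)
-113*(S + y(9)) = -113*(-1/24 + (-6 + 9)) = -113*(-1/24 + 3) = -113*71/24 = -8023/24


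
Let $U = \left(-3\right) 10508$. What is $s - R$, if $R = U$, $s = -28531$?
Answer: $2993$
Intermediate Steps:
$U = -31524$
$R = -31524$
$s - R = -28531 - -31524 = -28531 + 31524 = 2993$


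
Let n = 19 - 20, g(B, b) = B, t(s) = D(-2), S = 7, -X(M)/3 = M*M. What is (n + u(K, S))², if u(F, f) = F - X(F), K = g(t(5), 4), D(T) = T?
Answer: 81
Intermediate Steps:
X(M) = -3*M² (X(M) = -3*M*M = -3*M²)
t(s) = -2
K = -2
n = -1
u(F, f) = F + 3*F² (u(F, f) = F - (-3)*F² = F + 3*F²)
(n + u(K, S))² = (-1 - 2*(1 + 3*(-2)))² = (-1 - 2*(1 - 6))² = (-1 - 2*(-5))² = (-1 + 10)² = 9² = 81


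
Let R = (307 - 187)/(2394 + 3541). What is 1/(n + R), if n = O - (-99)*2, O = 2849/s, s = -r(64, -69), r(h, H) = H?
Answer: 81903/19600213 ≈ 0.0041787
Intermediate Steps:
s = 69 (s = -1*(-69) = 69)
R = 24/1187 (R = 120/5935 = 120*(1/5935) = 24/1187 ≈ 0.020219)
O = 2849/69 ≈ 41.290
n = 16511/69 (n = 2849/69 - (-99)*2 = 2849/69 - 1*(-198) = 2849/69 + 198 = 16511/69 ≈ 239.29)
1/(n + R) = 1/(16511/69 + 24/1187) = 1/(19600213/81903) = 81903/19600213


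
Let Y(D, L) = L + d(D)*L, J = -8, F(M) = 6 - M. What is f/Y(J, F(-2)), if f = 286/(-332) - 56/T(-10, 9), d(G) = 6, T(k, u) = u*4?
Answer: -3611/83664 ≈ -0.043161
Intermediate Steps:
T(k, u) = 4*u
f = -3611/1494 (f = 286/(-332) - 56/(4*9) = 286*(-1/332) - 56/36 = -143/166 - 56*1/36 = -143/166 - 14/9 = -3611/1494 ≈ -2.4170)
Y(D, L) = 7*L (Y(D, L) = L + 6*L = 7*L)
f/Y(J, F(-2)) = -3611*1/(7*(6 - 1*(-2)))/1494 = -3611*1/(7*(6 + 2))/1494 = -3611/(1494*(7*8)) = -3611/1494/56 = -3611/1494*1/56 = -3611/83664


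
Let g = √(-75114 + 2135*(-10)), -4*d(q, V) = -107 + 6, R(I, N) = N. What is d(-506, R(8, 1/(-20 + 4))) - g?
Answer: 101/4 - 4*I*√6029 ≈ 25.25 - 310.59*I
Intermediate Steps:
d(q, V) = 101/4 (d(q, V) = -(-107 + 6)/4 = -¼*(-101) = 101/4)
g = 4*I*√6029 (g = √(-75114 - 21350) = √(-96464) = 4*I*√6029 ≈ 310.59*I)
d(-506, R(8, 1/(-20 + 4))) - g = 101/4 - 4*I*√6029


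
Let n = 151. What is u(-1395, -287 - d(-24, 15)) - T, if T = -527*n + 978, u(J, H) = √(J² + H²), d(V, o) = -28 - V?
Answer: 78599 + √2026114 ≈ 80022.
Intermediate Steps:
u(J, H) = √(H² + J²)
T = -78599 (T = -527*151 + 978 = -79577 + 978 = -78599)
u(-1395, -287 - d(-24, 15)) - T = √((-287 - (-28 - 1*(-24)))² + (-1395)²) - 1*(-78599) = √((-287 - (-28 + 24))² + 1946025) + 78599 = √((-287 - 1*(-4))² + 1946025) + 78599 = √((-287 + 4)² + 1946025) + 78599 = √((-283)² + 1946025) + 78599 = √(80089 + 1946025) + 78599 = √2026114 + 78599 = 78599 + √2026114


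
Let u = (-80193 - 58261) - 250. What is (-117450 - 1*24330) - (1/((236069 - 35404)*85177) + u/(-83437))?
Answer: -202196071745058549057/1426108767177085 ≈ -1.4178e+5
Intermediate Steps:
u = -138704 (u = -138454 - 250 = -138704)
(-117450 - 1*24330) - (1/((236069 - 35404)*85177) + u/(-83437)) = (-117450 - 1*24330) - (1/((236069 - 35404)*85177) - 138704/(-83437)) = (-117450 - 24330) - ((1/85177)/200665 - 138704*(-1/83437)) = -141780 - ((1/200665)*(1/85177) + 138704/83437) = -141780 - (1/17092042705 + 138704/83437) = -141780 - 1*2370734691437757/1426108767177085 = -141780 - 2370734691437757/1426108767177085 = -202196071745058549057/1426108767177085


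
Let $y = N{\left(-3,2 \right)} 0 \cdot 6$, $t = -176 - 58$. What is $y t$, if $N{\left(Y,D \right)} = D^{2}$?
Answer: $0$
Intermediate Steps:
$t = -234$
$y = 0$ ($y = 2^{2} \cdot 0 \cdot 6 = 4 \cdot 0 \cdot 6 = 0 \cdot 6 = 0$)
$y t = 0 \left(-234\right) = 0$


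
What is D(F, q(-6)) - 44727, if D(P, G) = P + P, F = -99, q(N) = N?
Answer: -44925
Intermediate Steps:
D(P, G) = 2*P
D(F, q(-6)) - 44727 = 2*(-99) - 44727 = -198 - 44727 = -44925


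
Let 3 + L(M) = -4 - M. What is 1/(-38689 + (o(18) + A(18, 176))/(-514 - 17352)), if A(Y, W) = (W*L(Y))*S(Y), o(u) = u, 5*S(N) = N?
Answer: -8933/345600926 ≈ -2.5848e-5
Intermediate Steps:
S(N) = N/5
L(M) = -7 - M (L(M) = -3 + (-4 - M) = -7 - M)
A(Y, W) = W*Y*(-7 - Y)/5 (A(Y, W) = (W*(-7 - Y))*(Y/5) = W*Y*(-7 - Y)/5)
1/(-38689 + (o(18) + A(18, 176))/(-514 - 17352)) = 1/(-38689 + (18 - ⅕*176*18*(7 + 18))/(-514 - 17352)) = 1/(-38689 + (18 - ⅕*176*18*25)/(-17866)) = 1/(-38689 + (18 - 15840)*(-1/17866)) = 1/(-38689 - 15822*(-1/17866)) = 1/(-38689 + 7911/8933) = 1/(-345600926/8933) = -8933/345600926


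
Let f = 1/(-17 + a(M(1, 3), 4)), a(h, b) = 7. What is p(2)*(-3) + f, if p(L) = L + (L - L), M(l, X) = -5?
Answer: -61/10 ≈ -6.1000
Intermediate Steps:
p(L) = L (p(L) = L + 0 = L)
f = -⅒ (f = 1/(-17 + 7) = 1/(-10) = -⅒ ≈ -0.10000)
p(2)*(-3) + f = 2*(-3) - ⅒ = -6 - ⅒ = -61/10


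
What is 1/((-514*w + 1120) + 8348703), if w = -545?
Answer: 1/8629953 ≈ 1.1588e-7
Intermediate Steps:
1/((-514*w + 1120) + 8348703) = 1/((-514*(-545) + 1120) + 8348703) = 1/((280130 + 1120) + 8348703) = 1/(281250 + 8348703) = 1/8629953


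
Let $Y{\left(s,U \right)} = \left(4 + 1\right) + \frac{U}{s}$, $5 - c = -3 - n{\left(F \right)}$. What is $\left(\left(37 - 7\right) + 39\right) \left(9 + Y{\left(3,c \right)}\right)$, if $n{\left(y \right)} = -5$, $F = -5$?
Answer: $1035$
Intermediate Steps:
$c = 3$ ($c = 5 - \left(-3 - -5\right) = 5 - \left(-3 + 5\right) = 5 - 2 = 3$)
$Y{\left(s,U \right)} = 5 + \frac{U}{s}$
$\left(\left(37 - 7\right) + 39\right) \left(9 + Y{\left(3,c \right)}\right) = \left(\left(37 - 7\right) + 39\right) \left(9 + \left(5 + \frac{3}{3}\right)\right) = \left(30 + 39\right) \left(9 + \left(5 + 3 \cdot \frac{1}{3}\right)\right) = 69 \left(9 + \left(5 + 1\right)\right) = 69 \left(9 + 6\right) = 69 \cdot 15 = 1035$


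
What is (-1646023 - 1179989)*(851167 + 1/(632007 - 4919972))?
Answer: -10314305983656865848/4287965 ≈ -2.4054e+12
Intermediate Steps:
(-1646023 - 1179989)*(851167 + 1/(632007 - 4919972)) = -2826012*(851167 + 1/(-4287965)) = -2826012*(851167 - 1/4287965) = -2826012*3649774305154/4287965 = -10314305983656865848/4287965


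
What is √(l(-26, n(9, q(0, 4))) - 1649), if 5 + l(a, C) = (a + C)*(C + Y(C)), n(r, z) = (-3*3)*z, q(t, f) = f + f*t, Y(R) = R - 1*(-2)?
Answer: √2686 ≈ 51.827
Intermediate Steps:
Y(R) = 2 + R (Y(R) = R + 2 = 2 + R)
n(r, z) = -9*z
l(a, C) = -5 + (2 + 2*C)*(C + a) (l(a, C) = -5 + (a + C)*(C + (2 + C)) = -5 + (C + a)*(2 + 2*C) = -5 + (2 + 2*C)*(C + a))
√(l(-26, n(9, q(0, 4))) - 1649) = √((-5 + (-36*(1 + 0))² - 36*(1 + 0)*(-26) + (-36*(1 + 0))*(2 - 36*(1 + 0)) - 26*(2 - 36*(1 + 0))) - 1649) = √((-5 + (-36)² - 36*(-26) + (-36)*(2 - 36) - 26*(2 - 36)) - 1649) = √((-5 + (-9*4)² - 9*4*(-26) + (-9*4)*(2 - 9*4) - 26*(2 - 9*4)) - 1649) = √((-5 + (-36)² - 36*(-26) - 36*(2 - 36) - 26*(2 - 36)) - 1649) = √((-5 + 1296 + 936 - 36*(-34) - 26*(-34)) - 1649) = √((-5 + 1296 + 936 + 1224 + 884) - 1649) = √(4335 - 1649) = √2686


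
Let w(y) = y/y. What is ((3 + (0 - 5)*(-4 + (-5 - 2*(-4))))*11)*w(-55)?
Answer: 88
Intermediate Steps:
w(y) = 1
((3 + (0 - 5)*(-4 + (-5 - 2*(-4))))*11)*w(-55) = ((3 + (0 - 5)*(-4 + (-5 - 2*(-4))))*11)*1 = ((3 - 5*(-4 + (-5 + 8)))*11)*1 = ((3 - 5*(-4 + 3))*11)*1 = ((3 - 5*(-1))*11)*1 = ((3 + 5)*11)*1 = (8*11)*1 = 88*1 = 88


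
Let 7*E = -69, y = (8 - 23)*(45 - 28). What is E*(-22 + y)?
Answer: 19113/7 ≈ 2730.4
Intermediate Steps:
y = -255 (y = -15*17 = -255)
E = -69/7 (E = (⅐)*(-69) = -69/7 ≈ -9.8571)
E*(-22 + y) = -69*(-22 - 255)/7 = -69/7*(-277) = 19113/7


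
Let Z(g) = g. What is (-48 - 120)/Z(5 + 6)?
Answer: -168/11 ≈ -15.273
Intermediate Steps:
(-48 - 120)/Z(5 + 6) = (-48 - 120)/(5 + 6) = -168/11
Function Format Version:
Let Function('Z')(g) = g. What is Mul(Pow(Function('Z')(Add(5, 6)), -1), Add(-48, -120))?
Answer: Rational(-168, 11) ≈ -15.273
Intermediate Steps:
Mul(Pow(Function('Z')(Add(5, 6)), -1), Add(-48, -120)) = Mul(Pow(Add(5, 6), -1), Add(-48, -120)) = Mul(Pow(11, -1), -168) = Mul(Rational(1, 11), -168) = Rational(-168, 11)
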